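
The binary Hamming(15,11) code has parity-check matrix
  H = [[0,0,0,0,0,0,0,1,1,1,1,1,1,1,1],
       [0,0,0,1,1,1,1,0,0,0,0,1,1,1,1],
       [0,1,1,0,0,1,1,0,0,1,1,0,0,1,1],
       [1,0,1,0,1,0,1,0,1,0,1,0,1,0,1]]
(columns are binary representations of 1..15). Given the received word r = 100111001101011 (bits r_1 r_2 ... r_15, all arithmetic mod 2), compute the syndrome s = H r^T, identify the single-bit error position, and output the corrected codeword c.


s = (1, 0, 0, 0)^T, error position = 8, corrected codeword c = 100111011101011

Compute s = H r^T mod 2 one row at a time:
  s_1 = 0 + 1 + 1 + 0 + 1 + 0 + 1 + 1 = 5 ≡ 1 (mod 2).
  s_2 = 1 + 1 + 1 + 0 + 1 + 0 + 1 + 1 = 6 ≡ 0 (mod 2).
  s_3 = 0 + 0 + 1 + 0 + 1 + 0 + 1 + 1 = 4 ≡ 0 (mod 2).
  s_4 = 1 + 0 + 1 + 0 + 1 + 0 + 0 + 1 = 4 ≡ 0 (mod 2).
s = (1, 0, 0, 0)^T — this equals column 8 of H (binary 1000), so error is at position 8.
Correct: flip bit 8 of r = 100111001101011 to get c = 100111011101011.


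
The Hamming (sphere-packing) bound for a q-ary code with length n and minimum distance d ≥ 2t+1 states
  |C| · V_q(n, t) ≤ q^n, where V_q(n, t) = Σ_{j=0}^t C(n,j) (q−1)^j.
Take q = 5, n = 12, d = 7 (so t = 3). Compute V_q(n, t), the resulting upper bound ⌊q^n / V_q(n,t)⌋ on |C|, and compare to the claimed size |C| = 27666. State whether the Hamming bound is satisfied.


V_q(n, t) = 15185, q^n = 244140625, Hamming bound = 16077, |C| = 27666 > bound (violated).

Step 1: Compute V_q(n, t) = Σ_{j=0}^3 C(n, j) (q−1)^j.
  j = 0: C(12,0)·(4)^0 = 1·1 = 1.
  j = 1: C(12,1)·(4)^1 = 12·4 = 48.
  j = 2: C(12,2)·(4)^2 = 66·16 = 1056.
  j = 3: C(12,3)·(4)^3 = 220·64 = 14080.
  V_q(n, t) = 1 + 48 + 1056 + 14080 = 15185.
Step 2: q^n = 5^12 = 244140625.
Step 3: Hamming bound ⌊q^n / V_q(n,t)⌋ = ⌊244140625/15185⌋ = 16077.
Step 4: Compare |C| = 27666 to 16077: violated.
The claimed |C| lies above the Hamming bound, so no 5-ary code of length 12 with d ≥ 7 can have 27666 codewords.


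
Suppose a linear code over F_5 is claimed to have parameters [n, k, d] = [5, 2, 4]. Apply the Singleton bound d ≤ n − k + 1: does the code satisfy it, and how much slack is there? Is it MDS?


Singleton RHS = n − k + 1 = 4, slack = 0, bound satisfied, MDS.

Singleton bound: d ≤ n − k + 1.
Here n = 5, k = 2, so n − k + 1 = 4.
Given d = 4, check d ≤ 4: YES.
Slack = (n − k + 1) − d = 0.
The code is MDS (slack = 0).
Description: the claimed parameters are [5, 2, 4]_5; such a code would be MDS (meets Singleton bound).


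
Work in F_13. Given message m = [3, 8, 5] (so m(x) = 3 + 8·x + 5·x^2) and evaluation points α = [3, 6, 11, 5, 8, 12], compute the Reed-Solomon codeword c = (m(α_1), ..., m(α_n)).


c = [7, 10, 7, 12, 10, 0]

Message polynomial: m(x) = 3 + 8·x + 5·x^2 (mod 13).
For each evaluation point α_i, compute m(α_i) mod 13:
  α_1 = 3: Horner steps 5 → 10 → 7, so m(3) = 7.
  α_2 = 6: Horner steps 5 → 12 → 10, so m(6) = 10.
  α_3 = 11: Horner steps 5 → 11 → 7, so m(11) = 7.
  α_4 = 5: Horner steps 5 → 7 → 12, so m(5) = 12.
  α_5 = 8: Horner steps 5 → 9 → 10, so m(8) = 10.
  α_6 = 12: Horner steps 5 → 3 → 0, so m(12) = 0.
Codeword c = [7, 10, 7, 12, 10, 0] ∈ F_13^6.


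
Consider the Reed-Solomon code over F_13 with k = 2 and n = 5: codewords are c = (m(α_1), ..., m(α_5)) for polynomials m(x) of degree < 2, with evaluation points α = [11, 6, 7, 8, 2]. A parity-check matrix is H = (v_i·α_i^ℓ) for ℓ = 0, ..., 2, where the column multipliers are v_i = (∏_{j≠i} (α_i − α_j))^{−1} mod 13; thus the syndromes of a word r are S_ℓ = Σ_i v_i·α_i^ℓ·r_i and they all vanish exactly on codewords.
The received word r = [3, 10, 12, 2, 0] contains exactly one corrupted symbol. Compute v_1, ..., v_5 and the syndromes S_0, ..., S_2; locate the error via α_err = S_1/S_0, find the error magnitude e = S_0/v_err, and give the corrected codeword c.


S = (12, 6, 3), error at position 3, error magnitude e = 6, c = [3, 10, 6, 2, 0].

Step 1: column multipliers v_i = (∏_{j≠i}(α_i − α_j))^{−1} mod 13.
  i = 1 (α = 11): (11−6)(11−7)(11−8)(11−2) = 5·4·3·9 = 540 ≡ 7, so v_1 = 7^{−1} = 2 (mod 13).
  i = 2 (α = 6): (6−11)(6−7)(6−8)(6−2) = (−5)·(−1)·(−2)·4 = −40 ≡ 12, so v_2 = 12^{−1} = 12 (mod 13).
  i = 3 (α = 7): (7−11)(7−6)(7−8)(7−2) = (−4)·1·(−1)·5 = 20 ≡ 7, so v_3 = 7^{−1} = 2 (mod 13).
  i = 4 (α = 8): (8−11)(8−6)(8−7)(8−2) = (−3)·2·1·6 = −36 ≡ 3, so v_4 = 3^{−1} = 9 (mod 13).
  i = 5 (α = 2): (2−11)(2−6)(2−7)(2−8) = (−9)·(−4)·(−5)·(−6) = 1080 ≡ 1, so v_5 = 1^{−1} = 1 (mod 13).
  v = [2, 12, 2, 9, 1].
Step 2: syndromes of r = [3, 10, 12, 2, 0] (all sums mod 13).
  S_0 = Σ v_i r_i = 2·3 + 12·10 + 2·12 + 9·2 + 1·0 = 168 ≡ 12.
  S_1 = Σ v_i α_i r_i = 2·11·3 + 12·6·10 + 2·7·12 + 9·8·2 + 1·2·0 = 1098 ≡ 6.
  α_i^2 mod 13 = [4, 10, 10, 12, 4].
  S_2 = Σ v_i α_i^2 r_i = 2·4·3 + 12·10·10 + 2·10·12 + 9·12·2 + 1·4·0 = 1680 ≡ 3.
  S = (12, 6, 3) ≠ 0, so r is not a codeword (an error is present).
Step 3: locate the error. For a single error e at position i, S_ℓ = v_i·e·α_i^ℓ, so α_err = S_1/S_0.
  S_0^{−1} = 12^{−1} = 12 (mod 13), so α_err = 6·12 = 72 ≡ 7 = α_3. Error position i = 3.
  Consistency check: S_2/S_1 = 3·11 = 33 ≡ 7 = α_err ✓ (single-error assumption holds).
Step 4: error magnitude e = S_0/v_3 = S_0·∏_{j≠3}(α_3 − α_j) = 12·7 = 84 ≡ 6 (mod 13).
Step 5: correct position 3: c_3 = r_3 − e = 12 − 6 ≡ 6 (mod 13). Hence c = [3, 10, 6, 2, 0].
  Check: interpolating c through the α_i gives m(x) = 8 + 9·x (degree < 2) with m(α_i) = c_i for every i, so c is indeed a codeword.


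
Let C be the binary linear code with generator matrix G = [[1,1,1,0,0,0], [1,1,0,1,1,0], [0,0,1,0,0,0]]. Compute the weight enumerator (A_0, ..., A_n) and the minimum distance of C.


Weight distribution: A_0 = 1, A_1 = 1, A_2 = 2, A_3 = 2, A_4 = 1, A_5 = 1. Minimum distance d = 1.

Enumerate all 2^3 = 8 messages m ∈ F_2^3.
For each, compute codeword c = mG in F_2^6, then tally its weight.
  m = 000 → c = 000000, weight = 0.
  m = 100 → c = 111000, weight = 3.
  m = 010 → c = 110110, weight = 4.
  m = 110 → c = 001110, weight = 3.
  m = 001 → c = 001000, weight = 1.
  m = 101 → c = 110000, weight = 2.
  m = 011 → c = 111110, weight = 5.
  m = 111 → c = 000110, weight = 2.
Tally weights:
  weight 0: 1 codewords.
  weight 1: 1 codewords.
  weight 2: 2 codewords.
  weight 3: 2 codewords.
  weight 4: 1 codewords.
  weight 5: 1 codewords.
Minimum distance d = smallest w > 0 with A_w > 0 = 1.
Sanity: Σ A_w = 8 = 2^3 = 8 ✓.


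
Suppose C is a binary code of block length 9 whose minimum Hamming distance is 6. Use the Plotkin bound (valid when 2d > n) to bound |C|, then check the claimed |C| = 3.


Plotkin bound M ≤ 4; given |C| = 3 ≤ bound (satisfied).

Check applicability: 2d = 12, n = 9.
2d − n = 3 > 0, so Plotkin applies.
Compute d/(2d−n) = 6/3 ≈ 2.0000.
⌊d/(2d−n)⌋ = 2.
Plotkin bound: M ≤ 2·2 = 4.
Given |C| = 3, check: satisfied.
This |C| is below the Plotkin bound.


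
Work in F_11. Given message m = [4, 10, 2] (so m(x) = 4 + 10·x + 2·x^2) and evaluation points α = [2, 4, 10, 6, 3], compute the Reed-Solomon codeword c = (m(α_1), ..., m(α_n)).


c = [10, 10, 7, 4, 8]

Message polynomial: m(x) = 4 + 10·x + 2·x^2 (mod 11).
For each evaluation point α_i, compute m(α_i) mod 11:
  α_1 = 2: Horner steps 2 → 3 → 10, so m(2) = 10.
  α_2 = 4: Horner steps 2 → 7 → 10, so m(4) = 10.
  α_3 = 10: Horner steps 2 → 8 → 7, so m(10) = 7.
  α_4 = 6: Horner steps 2 → 0 → 4, so m(6) = 4.
  α_5 = 3: Horner steps 2 → 5 → 8, so m(3) = 8.
Codeword c = [10, 10, 7, 4, 8] ∈ F_11^5.


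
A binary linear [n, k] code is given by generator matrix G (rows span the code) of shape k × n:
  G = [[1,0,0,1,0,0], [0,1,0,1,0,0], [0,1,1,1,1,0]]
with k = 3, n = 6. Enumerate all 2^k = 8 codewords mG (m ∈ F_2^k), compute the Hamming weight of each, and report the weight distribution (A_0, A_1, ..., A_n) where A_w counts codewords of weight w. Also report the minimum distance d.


Weight distribution: A_0 = 1, A_2 = 4, A_4 = 3. Minimum distance d = 2.

Enumerate all 2^3 = 8 messages m ∈ F_2^3.
For each, compute codeword c = mG in F_2^6, then tally its weight.
  m = 000 → c = 000000, weight = 0.
  m = 100 → c = 100100, weight = 2.
  m = 010 → c = 010100, weight = 2.
  m = 110 → c = 110000, weight = 2.
  m = 001 → c = 011110, weight = 4.
  m = 101 → c = 111010, weight = 4.
  m = 011 → c = 001010, weight = 2.
  m = 111 → c = 101110, weight = 4.
Tally weights:
  weight 0: 1 codewords.
  weight 2: 4 codewords.
  weight 4: 3 codewords.
Minimum distance d = smallest w > 0 with A_w > 0 = 2.
Sanity: Σ A_w = 8 = 2^3 = 8 ✓.


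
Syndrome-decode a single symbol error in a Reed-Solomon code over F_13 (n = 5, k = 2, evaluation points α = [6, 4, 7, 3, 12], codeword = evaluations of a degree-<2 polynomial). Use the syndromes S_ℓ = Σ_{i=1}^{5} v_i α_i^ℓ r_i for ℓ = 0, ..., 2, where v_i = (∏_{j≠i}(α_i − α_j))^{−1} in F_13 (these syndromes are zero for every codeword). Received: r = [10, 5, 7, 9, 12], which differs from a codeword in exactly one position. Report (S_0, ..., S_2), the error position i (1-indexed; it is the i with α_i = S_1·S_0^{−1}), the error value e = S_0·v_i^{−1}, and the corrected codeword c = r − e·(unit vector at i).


S = (8, 4, 2), error at position 3, error magnitude e = 1, c = [10, 5, 6, 9, 12].

Step 1: column multipliers v_i = (∏_{j≠i}(α_i − α_j))^{−1} mod 13.
  i = 1 (α = 6): (6−4)(6−7)(6−3)(6−12) = 2·(−1)·3·(−6) = 36 ≡ 10, so v_1 = 10^{−1} = 4 (mod 13).
  i = 2 (α = 4): (4−6)(4−7)(4−3)(4−12) = (−2)·(−3)·1·(−8) = −48 ≡ 4, so v_2 = 4^{−1} = 10 (mod 13).
  i = 3 (α = 7): (7−6)(7−4)(7−3)(7−12) = 1·3·4·(−5) = −60 ≡ 5, so v_3 = 5^{−1} = 8 (mod 13).
  i = 4 (α = 3): (3−6)(3−4)(3−7)(3−12) = (−3)·(−1)·(−4)·(−9) = 108 ≡ 4, so v_4 = 4^{−1} = 10 (mod 13).
  i = 5 (α = 12): (12−6)(12−4)(12−7)(12−3) = 6·8·5·9 = 2160 ≡ 2, so v_5 = 2^{−1} = 7 (mod 13).
  v = [4, 10, 8, 10, 7].
Step 2: syndromes of r = [10, 5, 7, 9, 12] (all sums mod 13).
  S_0 = Σ v_i r_i = 4·10 + 10·5 + 8·7 + 10·9 + 7·12 = 320 ≡ 8.
  S_1 = Σ v_i α_i r_i = 4·6·10 + 10·4·5 + 8·7·7 + 10·3·9 + 7·12·12 = 2110 ≡ 4.
  α_i^2 mod 13 = [10, 3, 10, 9, 1].
  S_2 = Σ v_i α_i^2 r_i = 4·10·10 + 10·3·5 + 8·10·7 + 10·9·9 + 7·1·12 = 2004 ≡ 2.
  S = (8, 4, 2) ≠ 0, so r is not a codeword (an error is present).
Step 3: locate the error. For a single error e at position i, S_ℓ = v_i·e·α_i^ℓ, so α_err = S_1/S_0.
  S_0^{−1} = 8^{−1} = 5 (mod 13), so α_err = 4·5 = 20 ≡ 7 = α_3. Error position i = 3.
  Consistency check: S_2/S_1 = 2·10 = 20 ≡ 7 = α_err ✓ (single-error assumption holds).
Step 4: error magnitude e = S_0/v_3 = S_0·∏_{j≠3}(α_3 − α_j) = 8·5 = 40 ≡ 1 (mod 13).
Step 5: correct position 3: c_3 = r_3 − e = 7 − 1 ≡ 6 (mod 13). Hence c = [10, 5, 6, 9, 12].
  Check: interpolating c through the α_i gives m(x) = 8 + 9·x (degree < 2) with m(α_i) = c_i for every i, so c is indeed a codeword.


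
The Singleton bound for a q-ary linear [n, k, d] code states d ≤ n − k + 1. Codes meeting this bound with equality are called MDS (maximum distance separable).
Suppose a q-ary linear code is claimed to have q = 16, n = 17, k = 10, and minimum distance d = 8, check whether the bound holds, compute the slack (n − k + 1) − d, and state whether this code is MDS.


Singleton RHS = n − k + 1 = 8, slack = 0, bound satisfied, MDS.

Singleton bound: d ≤ n − k + 1.
Here n = 17, k = 10, so n − k + 1 = 8.
Given d = 8, check d ≤ 8: YES.
Slack = (n − k + 1) − d = 0.
The code is MDS (slack = 0).
Description: the claimed parameters are [17, 10, 8]_16; such a code would be MDS (meets Singleton bound).


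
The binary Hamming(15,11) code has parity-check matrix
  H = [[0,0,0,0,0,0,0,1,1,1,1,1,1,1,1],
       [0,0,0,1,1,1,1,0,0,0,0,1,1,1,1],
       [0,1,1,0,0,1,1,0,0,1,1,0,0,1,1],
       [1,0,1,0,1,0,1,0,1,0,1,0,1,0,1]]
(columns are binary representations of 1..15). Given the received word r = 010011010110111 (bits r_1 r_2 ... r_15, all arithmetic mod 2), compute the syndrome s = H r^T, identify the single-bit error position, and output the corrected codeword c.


s = (0, 1, 0, 0)^T, error position = 4, corrected codeword c = 010111010110111

Compute s = H r^T mod 2 one row at a time:
  s_1 = 1 + 0 + 1 + 1 + 0 + 1 + 1 + 1 = 6 ≡ 0 (mod 2).
  s_2 = 0 + 1 + 1 + 0 + 0 + 1 + 1 + 1 = 5 ≡ 1 (mod 2).
  s_3 = 1 + 0 + 1 + 0 + 1 + 1 + 1 + 1 = 6 ≡ 0 (mod 2).
  s_4 = 0 + 0 + 1 + 0 + 0 + 1 + 1 + 1 = 4 ≡ 0 (mod 2).
s = (0, 1, 0, 0)^T — this equals column 4 of H (binary 0100), so error is at position 4.
Correct: flip bit 4 of r = 010011010110111 to get c = 010111010110111.


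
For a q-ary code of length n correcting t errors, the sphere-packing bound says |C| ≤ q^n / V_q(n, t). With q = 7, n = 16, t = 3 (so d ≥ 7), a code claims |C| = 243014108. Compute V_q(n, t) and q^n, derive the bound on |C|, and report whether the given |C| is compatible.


V_q(n, t) = 125377, q^n = 33232930569601, Hamming bound = 265064011, |C| = 243014108 ≤ bound (satisfied).

Step 1: Compute V_q(n, t) = Σ_{j=0}^3 C(n, j) (q−1)^j.
  j = 0: C(16,0)·(6)^0 = 1·1 = 1.
  j = 1: C(16,1)·(6)^1 = 16·6 = 96.
  j = 2: C(16,2)·(6)^2 = 120·36 = 4320.
  j = 3: C(16,3)·(6)^3 = 560·216 = 120960.
  V_q(n, t) = 1 + 96 + 4320 + 120960 = 125377.
Step 2: q^n = 7^16 = 33232930569601.
Step 3: Hamming bound ⌊q^n / V_q(n,t)⌋ = ⌊33232930569601/125377⌋ = 265064011.
Step 4: Compare |C| = 243014108 to 265064011: satisfied.
The claimed |C| lies below the Hamming bound.


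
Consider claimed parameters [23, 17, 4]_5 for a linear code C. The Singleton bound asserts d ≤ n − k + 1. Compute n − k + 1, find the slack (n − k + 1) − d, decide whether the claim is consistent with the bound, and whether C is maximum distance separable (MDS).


Singleton RHS = n − k + 1 = 7, slack = 3, bound satisfied, not MDS.

Singleton bound: d ≤ n − k + 1.
Here n = 23, k = 17, so n − k + 1 = 7.
Given d = 4, check d ≤ 7: YES.
Slack = (n − k + 1) − d = 3.
The code is NOT MDS (slack = 3 > 0).
Description: the claimed parameters are [23, 17, 4]_5; such a code would be non-MDS.


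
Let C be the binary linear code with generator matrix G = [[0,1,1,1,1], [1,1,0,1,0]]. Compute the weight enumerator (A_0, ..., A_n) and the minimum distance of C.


Weight distribution: A_0 = 1, A_3 = 2, A_4 = 1. Minimum distance d = 3.

Enumerate all 2^2 = 4 messages m ∈ F_2^2.
For each, compute codeword c = mG in F_2^5, then tally its weight.
  m = 00 → c = 00000, weight = 0.
  m = 10 → c = 01111, weight = 4.
  m = 01 → c = 11010, weight = 3.
  m = 11 → c = 10101, weight = 3.
Tally weights:
  weight 0: 1 codewords.
  weight 3: 2 codewords.
  weight 4: 1 codewords.
Minimum distance d = smallest w > 0 with A_w > 0 = 3.
Sanity: Σ A_w = 4 = 2^2 = 4 ✓.


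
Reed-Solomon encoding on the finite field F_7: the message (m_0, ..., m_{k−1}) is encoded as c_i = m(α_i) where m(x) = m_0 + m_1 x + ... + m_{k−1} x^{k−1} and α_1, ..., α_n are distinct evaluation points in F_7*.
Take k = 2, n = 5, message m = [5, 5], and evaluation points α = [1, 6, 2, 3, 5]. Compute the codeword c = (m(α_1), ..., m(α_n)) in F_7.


c = [3, 0, 1, 6, 2]

Message polynomial: m(x) = 5 + 5·x (mod 7).
For each evaluation point α_i, compute m(α_i) mod 7:
  α_1 = 1: Horner steps 5 → 3, so m(1) = 3.
  α_2 = 6: Horner steps 5 → 0, so m(6) = 0.
  α_3 = 2: Horner steps 5 → 1, so m(2) = 1.
  α_4 = 3: Horner steps 5 → 6, so m(3) = 6.
  α_5 = 5: Horner steps 5 → 2, so m(5) = 2.
Codeword c = [3, 0, 1, 6, 2] ∈ F_7^5.


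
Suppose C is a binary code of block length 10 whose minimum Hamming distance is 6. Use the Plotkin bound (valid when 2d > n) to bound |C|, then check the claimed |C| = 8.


Plotkin bound M ≤ 6; given |C| = 8 > bound (violated).

Check applicability: 2d = 12, n = 10.
2d − n = 2 > 0, so Plotkin applies.
Compute d/(2d−n) = 6/2 ≈ 3.0000.
⌊d/(2d−n)⌋ = 3.
Plotkin bound: M ≤ 2·3 = 6.
Given |C| = 8, check: VIOLATED.
This |C| is above the Plotkin bound, so no binary code with n = 10, d = 6 and 8 codewords exists.


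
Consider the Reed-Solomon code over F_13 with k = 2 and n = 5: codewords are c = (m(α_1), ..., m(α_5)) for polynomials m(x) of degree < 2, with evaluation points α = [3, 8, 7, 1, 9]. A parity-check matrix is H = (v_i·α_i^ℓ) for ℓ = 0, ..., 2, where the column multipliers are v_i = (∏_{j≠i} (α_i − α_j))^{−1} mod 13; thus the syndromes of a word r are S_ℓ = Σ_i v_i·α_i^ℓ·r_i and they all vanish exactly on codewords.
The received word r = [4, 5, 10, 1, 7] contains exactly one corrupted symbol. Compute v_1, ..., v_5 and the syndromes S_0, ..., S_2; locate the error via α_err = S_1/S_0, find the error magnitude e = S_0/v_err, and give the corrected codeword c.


S = (4, 10, 12), error at position 5, error magnitude e = 7, c = [4, 5, 10, 1, 0].

Step 1: column multipliers v_i = (∏_{j≠i}(α_i − α_j))^{−1} mod 13.
  i = 1 (α = 3): (3−8)(3−7)(3−1)(3−9) = (−5)·(−4)·2·(−6) = −240 ≡ 7, so v_1 = 7^{−1} = 2 (mod 13).
  i = 2 (α = 8): (8−3)(8−7)(8−1)(8−9) = 5·1·7·(−1) = −35 ≡ 4, so v_2 = 4^{−1} = 10 (mod 13).
  i = 3 (α = 7): (7−3)(7−8)(7−1)(7−9) = 4·(−1)·6·(−2) = 48 ≡ 9, so v_3 = 9^{−1} = 3 (mod 13).
  i = 4 (α = 1): (1−3)(1−8)(1−7)(1−9) = (−2)·(−7)·(−6)·(−8) = 672 ≡ 9, so v_4 = 9^{−1} = 3 (mod 13).
  i = 5 (α = 9): (9−3)(9−8)(9−7)(9−1) = 6·1·2·8 = 96 ≡ 5, so v_5 = 5^{−1} = 8 (mod 13).
  v = [2, 10, 3, 3, 8].
Step 2: syndromes of r = [4, 5, 10, 1, 7] (all sums mod 13).
  S_0 = Σ v_i r_i = 2·4 + 10·5 + 3·10 + 3·1 + 8·7 = 147 ≡ 4.
  S_1 = Σ v_i α_i r_i = 2·3·4 + 10·8·5 + 3·7·10 + 3·1·1 + 8·9·7 = 1141 ≡ 10.
  α_i^2 mod 13 = [9, 12, 10, 1, 3].
  S_2 = Σ v_i α_i^2 r_i = 2·9·4 + 10·12·5 + 3·10·10 + 3·1·1 + 8·3·7 = 1143 ≡ 12.
  S = (4, 10, 12) ≠ 0, so r is not a codeword (an error is present).
Step 3: locate the error. For a single error e at position i, S_ℓ = v_i·e·α_i^ℓ, so α_err = S_1/S_0.
  S_0^{−1} = 4^{−1} = 10 (mod 13), so α_err = 10·10 = 100 ≡ 9 = α_5. Error position i = 5.
  Consistency check: S_2/S_1 = 12·4 = 48 ≡ 9 = α_err ✓ (single-error assumption holds).
Step 4: error magnitude e = S_0/v_5 = S_0·∏_{j≠5}(α_5 − α_j) = 4·5 = 20 ≡ 7 (mod 13).
Step 5: correct position 5: c_5 = r_5 − e = 7 − 7 ≡ 0 (mod 13). Hence c = [4, 5, 10, 1, 0].
  Check: interpolating c through the α_i gives m(x) = 6 + 8·x (degree < 2) with m(α_i) = c_i for every i, so c is indeed a codeword.


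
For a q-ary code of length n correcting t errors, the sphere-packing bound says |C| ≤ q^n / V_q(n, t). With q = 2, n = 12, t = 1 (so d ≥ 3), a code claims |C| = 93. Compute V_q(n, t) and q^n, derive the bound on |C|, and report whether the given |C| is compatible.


V_q(n, t) = 13, q^n = 4096, Hamming bound = 315, |C| = 93 ≤ bound (satisfied).

Step 1: Compute V_q(n, t) = Σ_{j=0}^1 C(n, j) (q−1)^j.
  j = 0: C(12,0)·(1)^0 = 1·1 = 1.
  j = 1: C(12,1)·(1)^1 = 12·1 = 12.
  V_q(n, t) = 1 + 12 = 13.
Step 2: q^n = 2^12 = 4096.
Step 3: Hamming bound ⌊q^n / V_q(n,t)⌋ = ⌊4096/13⌋ = 315.
Step 4: Compare |C| = 93 to 315: satisfied.
The claimed |C| lies below the Hamming bound.


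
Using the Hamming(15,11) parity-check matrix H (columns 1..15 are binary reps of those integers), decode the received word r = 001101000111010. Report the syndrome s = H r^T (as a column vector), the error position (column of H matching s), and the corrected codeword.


s = (0, 0, 1, 0)^T, error position = 2, corrected codeword c = 011101000111010

Compute s = H r^T mod 2 one row at a time:
  s_1 = 0 + 0 + 1 + 1 + 1 + 0 + 1 + 0 = 4 ≡ 0 (mod 2).
  s_2 = 1 + 0 + 1 + 0 + 1 + 0 + 1 + 0 = 4 ≡ 0 (mod 2).
  s_3 = 0 + 1 + 1 + 0 + 1 + 1 + 1 + 0 = 5 ≡ 1 (mod 2).
  s_4 = 0 + 1 + 0 + 0 + 0 + 1 + 0 + 0 = 2 ≡ 0 (mod 2).
s = (0, 0, 1, 0)^T — this equals column 2 of H (binary 0010), so error is at position 2.
Correct: flip bit 2 of r = 001101000111010 to get c = 011101000111010.


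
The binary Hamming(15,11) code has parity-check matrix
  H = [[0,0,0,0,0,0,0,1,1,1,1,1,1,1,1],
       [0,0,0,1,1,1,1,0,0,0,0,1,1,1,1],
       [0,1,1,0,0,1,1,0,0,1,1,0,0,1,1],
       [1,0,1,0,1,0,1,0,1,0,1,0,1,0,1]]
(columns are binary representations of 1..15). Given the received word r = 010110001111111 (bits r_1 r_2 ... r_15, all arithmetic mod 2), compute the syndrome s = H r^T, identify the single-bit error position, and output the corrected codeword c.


s = (1, 0, 1, 1)^T, error position = 11, corrected codeword c = 010110001101111

Compute s = H r^T mod 2 one row at a time:
  s_1 = 0 + 1 + 1 + 1 + 1 + 1 + 1 + 1 = 7 ≡ 1 (mod 2).
  s_2 = 1 + 1 + 0 + 0 + 1 + 1 + 1 + 1 = 6 ≡ 0 (mod 2).
  s_3 = 1 + 0 + 0 + 0 + 1 + 1 + 1 + 1 = 5 ≡ 1 (mod 2).
  s_4 = 0 + 0 + 1 + 0 + 1 + 1 + 1 + 1 = 5 ≡ 1 (mod 2).
s = (1, 0, 1, 1)^T — this equals column 11 of H (binary 1011), so error is at position 11.
Correct: flip bit 11 of r = 010110001111111 to get c = 010110001101111.


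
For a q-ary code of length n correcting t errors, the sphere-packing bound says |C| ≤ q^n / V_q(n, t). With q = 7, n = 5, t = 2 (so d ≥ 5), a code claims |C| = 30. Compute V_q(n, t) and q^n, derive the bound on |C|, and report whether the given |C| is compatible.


V_q(n, t) = 391, q^n = 16807, Hamming bound = 42, |C| = 30 ≤ bound (satisfied).

Step 1: Compute V_q(n, t) = Σ_{j=0}^2 C(n, j) (q−1)^j.
  j = 0: C(5,0)·(6)^0 = 1·1 = 1.
  j = 1: C(5,1)·(6)^1 = 5·6 = 30.
  j = 2: C(5,2)·(6)^2 = 10·36 = 360.
  V_q(n, t) = 1 + 30 + 360 = 391.
Step 2: q^n = 7^5 = 16807.
Step 3: Hamming bound ⌊q^n / V_q(n,t)⌋ = ⌊16807/391⌋ = 42.
Step 4: Compare |C| = 30 to 42: satisfied.
The claimed |C| lies below the Hamming bound.


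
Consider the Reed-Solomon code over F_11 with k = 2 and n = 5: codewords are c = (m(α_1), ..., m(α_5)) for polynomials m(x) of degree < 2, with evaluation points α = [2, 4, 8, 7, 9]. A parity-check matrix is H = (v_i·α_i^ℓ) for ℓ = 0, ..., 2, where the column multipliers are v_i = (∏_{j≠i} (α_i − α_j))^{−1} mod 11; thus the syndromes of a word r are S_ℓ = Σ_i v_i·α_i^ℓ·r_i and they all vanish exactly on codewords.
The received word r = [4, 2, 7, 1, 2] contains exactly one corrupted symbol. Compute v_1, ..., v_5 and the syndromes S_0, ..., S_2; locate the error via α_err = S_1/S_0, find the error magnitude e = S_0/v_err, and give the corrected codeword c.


S = (8, 10, 7), error at position 2, error magnitude e = 8, c = [4, 5, 7, 1, 2].

Step 1: column multipliers v_i = (∏_{j≠i}(α_i − α_j))^{−1} mod 11.
  i = 1 (α = 2): (2−4)(2−8)(2−7)(2−9) = (−2)·(−6)·(−5)·(−7) = 420 ≡ 2, so v_1 = 2^{−1} = 6 (mod 11).
  i = 2 (α = 4): (4−2)(4−8)(4−7)(4−9) = 2·(−4)·(−3)·(−5) = −120 ≡ 1, so v_2 = 1^{−1} = 1 (mod 11).
  i = 3 (α = 8): (8−2)(8−4)(8−7)(8−9) = 6·4·1·(−1) = −24 ≡ 9, so v_3 = 9^{−1} = 5 (mod 11).
  i = 4 (α = 7): (7−2)(7−4)(7−8)(7−9) = 5·3·(−1)·(−2) = 30 ≡ 8, so v_4 = 8^{−1} = 7 (mod 11).
  i = 5 (α = 9): (9−2)(9−4)(9−8)(9−7) = 7·5·1·2 = 70 ≡ 4, so v_5 = 4^{−1} = 3 (mod 11).
  v = [6, 1, 5, 7, 3].
Step 2: syndromes of r = [4, 2, 7, 1, 2] (all sums mod 11).
  S_0 = Σ v_i r_i = 6·4 + 1·2 + 5·7 + 7·1 + 3·2 = 74 ≡ 8.
  S_1 = Σ v_i α_i r_i = 6·2·4 + 1·4·2 + 5·8·7 + 7·7·1 + 3·9·2 = 439 ≡ 10.
  α_i^2 mod 11 = [4, 5, 9, 5, 4].
  S_2 = Σ v_i α_i^2 r_i = 6·4·4 + 1·5·2 + 5·9·7 + 7·5·1 + 3·4·2 = 480 ≡ 7.
  S = (8, 10, 7) ≠ 0, so r is not a codeword (an error is present).
Step 3: locate the error. For a single error e at position i, S_ℓ = v_i·e·α_i^ℓ, so α_err = S_1/S_0.
  S_0^{−1} = 8^{−1} = 7 (mod 11), so α_err = 10·7 = 70 ≡ 4 = α_2. Error position i = 2.
  Consistency check: S_2/S_1 = 7·10 = 70 ≡ 4 = α_err ✓ (single-error assumption holds).
Step 4: error magnitude e = S_0/v_2 = S_0·∏_{j≠2}(α_2 − α_j) = 8·1 = 8 ≡ 8 (mod 11).
Step 5: correct position 2: c_2 = r_2 − e = 2 − 8 ≡ 5 (mod 11). Hence c = [4, 5, 7, 1, 2].
  Check: interpolating c through the α_i gives m(x) = 3 + 6·x (degree < 2) with m(α_i) = c_i for every i, so c is indeed a codeword.


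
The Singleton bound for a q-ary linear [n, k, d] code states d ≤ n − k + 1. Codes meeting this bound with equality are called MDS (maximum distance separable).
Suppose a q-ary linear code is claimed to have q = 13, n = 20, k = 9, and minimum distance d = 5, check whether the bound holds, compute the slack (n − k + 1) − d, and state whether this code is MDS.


Singleton RHS = n − k + 1 = 12, slack = 7, bound satisfied, not MDS.

Singleton bound: d ≤ n − k + 1.
Here n = 20, k = 9, so n − k + 1 = 12.
Given d = 5, check d ≤ 12: YES.
Slack = (n − k + 1) − d = 7.
The code is NOT MDS (slack = 7 > 0).
Description: the claimed parameters are [20, 9, 5]_13; such a code would be non-MDS.


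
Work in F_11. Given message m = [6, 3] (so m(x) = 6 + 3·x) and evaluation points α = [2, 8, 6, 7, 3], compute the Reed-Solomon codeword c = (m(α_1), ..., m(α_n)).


c = [1, 8, 2, 5, 4]

Message polynomial: m(x) = 6 + 3·x (mod 11).
For each evaluation point α_i, compute m(α_i) mod 11:
  α_1 = 2: Horner steps 3 → 1, so m(2) = 1.
  α_2 = 8: Horner steps 3 → 8, so m(8) = 8.
  α_3 = 6: Horner steps 3 → 2, so m(6) = 2.
  α_4 = 7: Horner steps 3 → 5, so m(7) = 5.
  α_5 = 3: Horner steps 3 → 4, so m(3) = 4.
Codeword c = [1, 8, 2, 5, 4] ∈ F_11^5.


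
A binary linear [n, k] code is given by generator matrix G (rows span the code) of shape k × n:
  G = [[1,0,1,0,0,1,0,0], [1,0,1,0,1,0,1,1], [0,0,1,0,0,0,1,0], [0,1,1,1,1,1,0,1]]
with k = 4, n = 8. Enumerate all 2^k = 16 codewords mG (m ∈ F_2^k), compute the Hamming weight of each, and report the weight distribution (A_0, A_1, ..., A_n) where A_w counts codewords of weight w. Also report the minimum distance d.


Weight distribution: A_0 = 1, A_2 = 2, A_3 = 3, A_4 = 3, A_5 = 4, A_6 = 2, A_7 = 1. Minimum distance d = 2.

Enumerate all 2^4 = 16 messages m ∈ F_2^4.
For each, compute codeword c = mG in F_2^8, then tally its weight.
  m = 0000 → c = 00000000, weight = 0.
  m = 1000 → c = 10100100, weight = 3.
  m = 0100 → c = 10101011, weight = 5.
  m = 1100 → c = 00001111, weight = 4.
  m = 0010 → c = 00100010, weight = 2.
  m = 1010 → c = 10000110, weight = 3.
  m = 0110 → c = 10001001, weight = 3.
  m = 1110 → c = 00101101, weight = 4.
  m = 0001 → c = 01111101, weight = 6.
  m = 1001 → c = 11011001, weight = 5.
  m = 0101 → c = 11010110, weight = 5.
  m = 1101 → c = 01110010, weight = 4.
  m = 0011 → c = 01011111, weight = 6.
  m = 1011 → c = 11111011, weight = 7.
  m = 0111 → c = 11110100, weight = 5.
  m = 1111 → c = 01010000, weight = 2.
Tally weights:
  weight 0: 1 codewords.
  weight 2: 2 codewords.
  weight 3: 3 codewords.
  weight 4: 3 codewords.
  weight 5: 4 codewords.
  weight 6: 2 codewords.
  weight 7: 1 codewords.
Minimum distance d = smallest w > 0 with A_w > 0 = 2.
Sanity: Σ A_w = 16 = 2^4 = 16 ✓.


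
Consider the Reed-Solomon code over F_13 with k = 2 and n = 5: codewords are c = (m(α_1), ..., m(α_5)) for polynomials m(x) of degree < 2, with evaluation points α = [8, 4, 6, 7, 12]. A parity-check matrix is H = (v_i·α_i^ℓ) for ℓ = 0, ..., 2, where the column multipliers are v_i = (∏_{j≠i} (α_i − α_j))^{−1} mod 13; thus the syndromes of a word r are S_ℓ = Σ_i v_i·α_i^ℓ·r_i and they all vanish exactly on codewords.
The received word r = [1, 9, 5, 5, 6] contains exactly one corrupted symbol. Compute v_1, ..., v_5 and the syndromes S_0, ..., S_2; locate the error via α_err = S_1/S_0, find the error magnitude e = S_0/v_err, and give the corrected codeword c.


S = (1, 7, 10), error at position 4, error magnitude e = 2, c = [1, 9, 5, 3, 6].

Step 1: column multipliers v_i = (∏_{j≠i}(α_i − α_j))^{−1} mod 13.
  i = 1 (α = 8): (8−4)(8−6)(8−7)(8−12) = 4·2·1·(−4) = −32 ≡ 7, so v_1 = 7^{−1} = 2 (mod 13).
  i = 2 (α = 4): (4−8)(4−6)(4−7)(4−12) = (−4)·(−2)·(−3)·(−8) = 192 ≡ 10, so v_2 = 10^{−1} = 4 (mod 13).
  i = 3 (α = 6): (6−8)(6−4)(6−7)(6−12) = (−2)·2·(−1)·(−6) = −24 ≡ 2, so v_3 = 2^{−1} = 7 (mod 13).
  i = 4 (α = 7): (7−8)(7−4)(7−6)(7−12) = (−1)·3·1·(−5) = 15 ≡ 2, so v_4 = 2^{−1} = 7 (mod 13).
  i = 5 (α = 12): (12−8)(12−4)(12−6)(12−7) = 4·8·6·5 = 960 ≡ 11, so v_5 = 11^{−1} = 6 (mod 13).
  v = [2, 4, 7, 7, 6].
Step 2: syndromes of r = [1, 9, 5, 5, 6] (all sums mod 13).
  S_0 = Σ v_i r_i = 2·1 + 4·9 + 7·5 + 7·5 + 6·6 = 144 ≡ 1.
  S_1 = Σ v_i α_i r_i = 2·8·1 + 4·4·9 + 7·6·5 + 7·7·5 + 6·12·6 = 1047 ≡ 7.
  α_i^2 mod 13 = [12, 3, 10, 10, 1].
  S_2 = Σ v_i α_i^2 r_i = 2·12·1 + 4·3·9 + 7·10·5 + 7·10·5 + 6·1·6 = 868 ≡ 10.
  S = (1, 7, 10) ≠ 0, so r is not a codeword (an error is present).
Step 3: locate the error. For a single error e at position i, S_ℓ = v_i·e·α_i^ℓ, so α_err = S_1/S_0.
  S_0^{−1} = 1^{−1} = 1 (mod 13), so α_err = 7·1 = 7 ≡ 7 = α_4. Error position i = 4.
  Consistency check: S_2/S_1 = 10·2 = 20 ≡ 7 = α_err ✓ (single-error assumption holds).
Step 4: error magnitude e = S_0/v_4 = S_0·∏_{j≠4}(α_4 − α_j) = 1·2 = 2 ≡ 2 (mod 13).
Step 5: correct position 4: c_4 = r_4 − e = 5 − 2 ≡ 3 (mod 13). Hence c = [1, 9, 5, 3, 6].
  Check: interpolating c through the α_i gives m(x) = 4 + 11·x (degree < 2) with m(α_i) = c_i for every i, so c is indeed a codeword.


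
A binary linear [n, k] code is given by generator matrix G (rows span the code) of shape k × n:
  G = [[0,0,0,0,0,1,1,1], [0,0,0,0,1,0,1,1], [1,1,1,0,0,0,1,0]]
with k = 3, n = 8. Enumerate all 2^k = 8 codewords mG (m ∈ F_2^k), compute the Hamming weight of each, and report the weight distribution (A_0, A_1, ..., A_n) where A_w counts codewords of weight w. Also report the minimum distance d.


Weight distribution: A_0 = 1, A_2 = 1, A_3 = 2, A_4 = 1, A_5 = 2, A_6 = 1. Minimum distance d = 2.

Enumerate all 2^3 = 8 messages m ∈ F_2^3.
For each, compute codeword c = mG in F_2^8, then tally its weight.
  m = 000 → c = 00000000, weight = 0.
  m = 100 → c = 00000111, weight = 3.
  m = 010 → c = 00001011, weight = 3.
  m = 110 → c = 00001100, weight = 2.
  m = 001 → c = 11100010, weight = 4.
  m = 101 → c = 11100101, weight = 5.
  m = 011 → c = 11101001, weight = 5.
  m = 111 → c = 11101110, weight = 6.
Tally weights:
  weight 0: 1 codewords.
  weight 2: 1 codewords.
  weight 3: 2 codewords.
  weight 4: 1 codewords.
  weight 5: 2 codewords.
  weight 6: 1 codewords.
Minimum distance d = smallest w > 0 with A_w > 0 = 2.
Sanity: Σ A_w = 8 = 2^3 = 8 ✓.


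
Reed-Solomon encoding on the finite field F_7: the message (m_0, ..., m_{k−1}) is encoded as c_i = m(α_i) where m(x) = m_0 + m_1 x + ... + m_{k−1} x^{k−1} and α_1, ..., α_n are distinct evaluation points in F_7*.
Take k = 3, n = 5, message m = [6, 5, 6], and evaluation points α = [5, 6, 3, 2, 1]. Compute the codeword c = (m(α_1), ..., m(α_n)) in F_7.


c = [6, 0, 5, 5, 3]

Message polynomial: m(x) = 6 + 5·x + 6·x^2 (mod 7).
For each evaluation point α_i, compute m(α_i) mod 7:
  α_1 = 5: Horner steps 6 → 0 → 6, so m(5) = 6.
  α_2 = 6: Horner steps 6 → 6 → 0, so m(6) = 0.
  α_3 = 3: Horner steps 6 → 2 → 5, so m(3) = 5.
  α_4 = 2: Horner steps 6 → 3 → 5, so m(2) = 5.
  α_5 = 1: Horner steps 6 → 4 → 3, so m(1) = 3.
Codeword c = [6, 0, 5, 5, 3] ∈ F_7^5.


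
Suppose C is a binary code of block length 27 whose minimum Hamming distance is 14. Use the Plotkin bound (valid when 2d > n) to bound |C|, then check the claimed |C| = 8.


Plotkin bound M ≤ 28; given |C| = 8 ≤ bound (satisfied).

Check applicability: 2d = 28, n = 27.
2d − n = 1 > 0, so Plotkin applies.
Compute d/(2d−n) = 14/1 ≈ 14.0000.
⌊d/(2d−n)⌋ = 14.
Plotkin bound: M ≤ 2·14 = 28.
Given |C| = 8, check: satisfied.
This |C| is below the Plotkin bound.


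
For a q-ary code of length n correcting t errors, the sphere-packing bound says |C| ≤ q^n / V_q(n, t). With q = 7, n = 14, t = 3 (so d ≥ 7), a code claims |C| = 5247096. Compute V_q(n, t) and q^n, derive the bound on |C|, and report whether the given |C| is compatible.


V_q(n, t) = 81985, q^n = 678223072849, Hamming bound = 8272526, |C| = 5247096 ≤ bound (satisfied).

Step 1: Compute V_q(n, t) = Σ_{j=0}^3 C(n, j) (q−1)^j.
  j = 0: C(14,0)·(6)^0 = 1·1 = 1.
  j = 1: C(14,1)·(6)^1 = 14·6 = 84.
  j = 2: C(14,2)·(6)^2 = 91·36 = 3276.
  j = 3: C(14,3)·(6)^3 = 364·216 = 78624.
  V_q(n, t) = 1 + 84 + 3276 + 78624 = 81985.
Step 2: q^n = 7^14 = 678223072849.
Step 3: Hamming bound ⌊q^n / V_q(n,t)⌋ = ⌊678223072849/81985⌋ = 8272526.
Step 4: Compare |C| = 5247096 to 8272526: satisfied.
The claimed |C| lies below the Hamming bound.


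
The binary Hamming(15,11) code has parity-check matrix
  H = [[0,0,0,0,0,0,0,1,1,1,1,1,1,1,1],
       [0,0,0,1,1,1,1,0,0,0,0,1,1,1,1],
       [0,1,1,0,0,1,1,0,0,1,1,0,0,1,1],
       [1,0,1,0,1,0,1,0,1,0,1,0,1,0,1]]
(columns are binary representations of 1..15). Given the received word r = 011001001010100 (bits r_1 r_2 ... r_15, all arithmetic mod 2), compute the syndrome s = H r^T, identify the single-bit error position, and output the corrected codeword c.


s = (1, 0, 0, 0)^T, error position = 8, corrected codeword c = 011001011010100

Compute s = H r^T mod 2 one row at a time:
  s_1 = 0 + 1 + 0 + 1 + 0 + 1 + 0 + 0 = 3 ≡ 1 (mod 2).
  s_2 = 0 + 0 + 1 + 0 + 0 + 1 + 0 + 0 = 2 ≡ 0 (mod 2).
  s_3 = 1 + 1 + 1 + 0 + 0 + 1 + 0 + 0 = 4 ≡ 0 (mod 2).
  s_4 = 0 + 1 + 0 + 0 + 1 + 1 + 1 + 0 = 4 ≡ 0 (mod 2).
s = (1, 0, 0, 0)^T — this equals column 8 of H (binary 1000), so error is at position 8.
Correct: flip bit 8 of r = 011001001010100 to get c = 011001011010100.


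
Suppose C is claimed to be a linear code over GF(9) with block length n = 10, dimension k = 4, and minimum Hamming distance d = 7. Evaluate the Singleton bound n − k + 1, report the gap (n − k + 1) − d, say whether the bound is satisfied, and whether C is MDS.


Singleton RHS = n − k + 1 = 7, slack = 0, bound satisfied, MDS.

Singleton bound: d ≤ n − k + 1.
Here n = 10, k = 4, so n − k + 1 = 7.
Given d = 7, check d ≤ 7: YES.
Slack = (n − k + 1) − d = 0.
The code is MDS (slack = 0).
Description: the claimed parameters are [10, 4, 7]_9; such a code would be MDS (meets Singleton bound).


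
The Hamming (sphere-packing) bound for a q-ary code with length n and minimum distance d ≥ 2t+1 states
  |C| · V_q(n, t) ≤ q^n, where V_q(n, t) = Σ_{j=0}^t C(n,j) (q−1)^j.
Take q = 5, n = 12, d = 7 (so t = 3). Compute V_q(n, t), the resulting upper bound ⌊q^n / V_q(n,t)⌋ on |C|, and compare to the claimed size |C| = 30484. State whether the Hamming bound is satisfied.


V_q(n, t) = 15185, q^n = 244140625, Hamming bound = 16077, |C| = 30484 > bound (violated).

Step 1: Compute V_q(n, t) = Σ_{j=0}^3 C(n, j) (q−1)^j.
  j = 0: C(12,0)·(4)^0 = 1·1 = 1.
  j = 1: C(12,1)·(4)^1 = 12·4 = 48.
  j = 2: C(12,2)·(4)^2 = 66·16 = 1056.
  j = 3: C(12,3)·(4)^3 = 220·64 = 14080.
  V_q(n, t) = 1 + 48 + 1056 + 14080 = 15185.
Step 2: q^n = 5^12 = 244140625.
Step 3: Hamming bound ⌊q^n / V_q(n,t)⌋ = ⌊244140625/15185⌋ = 16077.
Step 4: Compare |C| = 30484 to 16077: violated.
The claimed |C| lies above the Hamming bound, so no 5-ary code of length 12 with d ≥ 7 can have 30484 codewords.


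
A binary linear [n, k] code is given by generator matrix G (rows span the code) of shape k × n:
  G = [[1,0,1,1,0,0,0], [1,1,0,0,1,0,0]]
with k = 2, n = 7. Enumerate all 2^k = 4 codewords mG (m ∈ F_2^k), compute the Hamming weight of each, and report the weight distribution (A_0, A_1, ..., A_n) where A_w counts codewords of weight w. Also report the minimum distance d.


Weight distribution: A_0 = 1, A_3 = 2, A_4 = 1. Minimum distance d = 3.

Enumerate all 2^2 = 4 messages m ∈ F_2^2.
For each, compute codeword c = mG in F_2^7, then tally its weight.
  m = 00 → c = 0000000, weight = 0.
  m = 10 → c = 1011000, weight = 3.
  m = 01 → c = 1100100, weight = 3.
  m = 11 → c = 0111100, weight = 4.
Tally weights:
  weight 0: 1 codewords.
  weight 3: 2 codewords.
  weight 4: 1 codewords.
Minimum distance d = smallest w > 0 with A_w > 0 = 3.
Sanity: Σ A_w = 4 = 2^2 = 4 ✓.


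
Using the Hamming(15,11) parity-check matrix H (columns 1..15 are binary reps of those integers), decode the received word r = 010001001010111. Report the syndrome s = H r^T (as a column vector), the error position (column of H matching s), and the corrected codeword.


s = (1, 0, 1, 0)^T, error position = 10, corrected codeword c = 010001001110111

Compute s = H r^T mod 2 one row at a time:
  s_1 = 0 + 1 + 0 + 1 + 0 + 1 + 1 + 1 = 5 ≡ 1 (mod 2).
  s_2 = 0 + 0 + 1 + 0 + 0 + 1 + 1 + 1 = 4 ≡ 0 (mod 2).
  s_3 = 1 + 0 + 1 + 0 + 0 + 1 + 1 + 1 = 5 ≡ 1 (mod 2).
  s_4 = 0 + 0 + 0 + 0 + 1 + 1 + 1 + 1 = 4 ≡ 0 (mod 2).
s = (1, 0, 1, 0)^T — this equals column 10 of H (binary 1010), so error is at position 10.
Correct: flip bit 10 of r = 010001001010111 to get c = 010001001110111.


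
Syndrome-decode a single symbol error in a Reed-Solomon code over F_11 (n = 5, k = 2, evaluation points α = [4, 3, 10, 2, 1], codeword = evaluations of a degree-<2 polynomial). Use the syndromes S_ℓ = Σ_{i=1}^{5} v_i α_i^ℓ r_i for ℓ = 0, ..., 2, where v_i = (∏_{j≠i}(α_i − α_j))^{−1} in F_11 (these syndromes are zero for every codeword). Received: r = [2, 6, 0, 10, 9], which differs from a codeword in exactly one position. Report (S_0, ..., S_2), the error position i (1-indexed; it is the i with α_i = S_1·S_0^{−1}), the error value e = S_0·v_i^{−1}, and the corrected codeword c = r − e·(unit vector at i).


S = (5, 5, 5), error at position 5, error magnitude e = 6, c = [2, 6, 0, 10, 3].

Step 1: column multipliers v_i = (∏_{j≠i}(α_i − α_j))^{−1} mod 11.
  i = 1 (α = 4): (4−3)(4−10)(4−2)(4−1) = 1·(−6)·2·3 = −36 ≡ 8, so v_1 = 8^{−1} = 7 (mod 11).
  i = 2 (α = 3): (3−4)(3−10)(3−2)(3−1) = (−1)·(−7)·1·2 = 14 ≡ 3, so v_2 = 3^{−1} = 4 (mod 11).
  i = 3 (α = 10): (10−4)(10−3)(10−2)(10−1) = 6·7·8·9 = 3024 ≡ 10, so v_3 = 10^{−1} = 10 (mod 11).
  i = 4 (α = 2): (2−4)(2−3)(2−10)(2−1) = (−2)·(−1)·(−8)·1 = −16 ≡ 6, so v_4 = 6^{−1} = 2 (mod 11).
  i = 5 (α = 1): (1−4)(1−3)(1−10)(1−2) = (−3)·(−2)·(−9)·(−1) = 54 ≡ 10, so v_5 = 10^{−1} = 10 (mod 11).
  v = [7, 4, 10, 2, 10].
Step 2: syndromes of r = [2, 6, 0, 10, 9] (all sums mod 11).
  S_0 = Σ v_i r_i = 7·2 + 4·6 + 10·0 + 2·10 + 10·9 = 148 ≡ 5.
  S_1 = Σ v_i α_i r_i = 7·4·2 + 4·3·6 + 10·10·0 + 2·2·10 + 10·1·9 = 258 ≡ 5.
  α_i^2 mod 11 = [5, 9, 1, 4, 1].
  S_2 = Σ v_i α_i^2 r_i = 7·5·2 + 4·9·6 + 10·1·0 + 2·4·10 + 10·1·9 = 456 ≡ 5.
  S = (5, 5, 5) ≠ 0, so r is not a codeword (an error is present).
Step 3: locate the error. For a single error e at position i, S_ℓ = v_i·e·α_i^ℓ, so α_err = S_1/S_0.
  S_0^{−1} = 5^{−1} = 9 (mod 11), so α_err = 5·9 = 45 ≡ 1 = α_5. Error position i = 5.
  Consistency check: S_2/S_1 = 5·9 = 45 ≡ 1 = α_err ✓ (single-error assumption holds).
Step 4: error magnitude e = S_0/v_5 = S_0·∏_{j≠5}(α_5 − α_j) = 5·10 = 50 ≡ 6 (mod 11).
Step 5: correct position 5: c_5 = r_5 − e = 9 − 6 ≡ 3 (mod 11). Hence c = [2, 6, 0, 10, 3].
  Check: interpolating c through the α_i gives m(x) = 7 + 7·x (degree < 2) with m(α_i) = c_i for every i, so c is indeed a codeword.


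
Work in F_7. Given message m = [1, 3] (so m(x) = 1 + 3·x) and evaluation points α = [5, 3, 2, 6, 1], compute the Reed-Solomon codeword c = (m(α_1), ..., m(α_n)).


c = [2, 3, 0, 5, 4]

Message polynomial: m(x) = 1 + 3·x (mod 7).
For each evaluation point α_i, compute m(α_i) mod 7:
  α_1 = 5: Horner steps 3 → 2, so m(5) = 2.
  α_2 = 3: Horner steps 3 → 3, so m(3) = 3.
  α_3 = 2: Horner steps 3 → 0, so m(2) = 0.
  α_4 = 6: Horner steps 3 → 5, so m(6) = 5.
  α_5 = 1: Horner steps 3 → 4, so m(1) = 4.
Codeword c = [2, 3, 0, 5, 4] ∈ F_7^5.
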